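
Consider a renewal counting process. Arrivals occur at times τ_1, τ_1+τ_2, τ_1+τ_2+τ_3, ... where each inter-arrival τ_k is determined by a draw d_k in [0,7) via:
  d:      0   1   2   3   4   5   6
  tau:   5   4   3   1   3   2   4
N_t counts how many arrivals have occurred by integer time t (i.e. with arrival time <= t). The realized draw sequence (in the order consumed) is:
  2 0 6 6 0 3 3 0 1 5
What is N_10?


2

draw d_1=2: τ_1=3, arrival time A_1=3
draw d_2=0: τ_2=5, arrival time A_2=8
draw d_3=6: τ_3=4, arrival time A_3=12
draw d_4=6: τ_4=4, arrival time A_4=16
draw d_5=0: τ_5=5, arrival time A_5=21
draw d_6=3: τ_6=1, arrival time A_6=22
draw d_7=3: τ_7=1, arrival time A_7=23
draw d_8=0: τ_8=5, arrival time A_8=28
draw d_9=1: τ_9=4, arrival time A_9=32
draw d_10=5: τ_10=2, arrival time A_10=34
N_t over t=0..10: 0:0 1:0 2:0 3:1 4:1 5:1 6:1 7:1 8:2 9:2 10:2


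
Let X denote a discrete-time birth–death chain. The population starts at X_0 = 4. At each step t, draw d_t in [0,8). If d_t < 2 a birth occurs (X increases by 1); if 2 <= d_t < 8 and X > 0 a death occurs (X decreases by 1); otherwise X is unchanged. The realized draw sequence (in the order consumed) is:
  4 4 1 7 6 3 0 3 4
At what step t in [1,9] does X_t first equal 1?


5

t=0: X=4, d=4 → death, X_1=3
t=1: X=3, d=4 → death, X_2=2
t=2: X=2, d=1 → birth, X_3=3
t=3: X=3, d=7 → death, X_4=2
t=4: X=2, d=6 → death, X_5=1
t=5: X=1, d=3 → death, X_6=0
t=6: X=0, d=0 → birth, X_7=1
t=7: X=1, d=3 → death, X_8=0
t=8: X=0, d=4 → hold, X_9=0


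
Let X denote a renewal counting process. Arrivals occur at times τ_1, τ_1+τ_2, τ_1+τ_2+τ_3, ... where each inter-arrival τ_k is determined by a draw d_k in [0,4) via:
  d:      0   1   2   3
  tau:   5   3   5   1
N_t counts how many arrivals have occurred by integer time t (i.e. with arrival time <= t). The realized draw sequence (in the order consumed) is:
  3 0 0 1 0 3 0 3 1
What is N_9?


draw d_1=3: τ_1=1, arrival time A_1=1
draw d_2=0: τ_2=5, arrival time A_2=6
draw d_3=0: τ_3=5, arrival time A_3=11
draw d_4=1: τ_4=3, arrival time A_4=14
draw d_5=0: τ_5=5, arrival time A_5=19
draw d_6=3: τ_6=1, arrival time A_6=20
draw d_7=0: τ_7=5, arrival time A_7=25
draw d_8=3: τ_8=1, arrival time A_8=26
draw d_9=1: τ_9=3, arrival time A_9=29
N_t over t=0..9: 0:0 1:1 2:1 3:1 4:1 5:1 6:2 7:2 8:2 9:2

2


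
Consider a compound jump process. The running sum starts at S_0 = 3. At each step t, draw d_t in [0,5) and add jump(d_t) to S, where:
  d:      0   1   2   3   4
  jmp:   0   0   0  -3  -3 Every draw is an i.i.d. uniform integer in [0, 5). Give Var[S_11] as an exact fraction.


594/25

Outcome values over d=0..4: [0, 0, 0, -3, -3]
Σy = -6, Σy² = 18, M = 5
μ = -6/5 = -6/5,  σ² = 18/5 − (-6/5)² = 54/25
Independent increments: Var[S_11] = 11·σ² = 11·(54/25) = 594/25


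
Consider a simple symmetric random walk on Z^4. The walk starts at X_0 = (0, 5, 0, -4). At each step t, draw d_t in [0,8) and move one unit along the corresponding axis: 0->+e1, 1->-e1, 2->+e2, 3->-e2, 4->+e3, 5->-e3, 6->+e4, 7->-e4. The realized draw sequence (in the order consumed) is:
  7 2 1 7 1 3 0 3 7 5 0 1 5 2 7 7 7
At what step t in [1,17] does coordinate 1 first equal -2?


5

t=0: X=(0, 5, 0, -4), d=7 → -e4, X_1=(0, 5, 0, -5)
t=1: X=(0, 5, 0, -5), d=2 → +e2, X_2=(0, 6, 0, -5)
t=2: X=(0, 6, 0, -5), d=1 → -e1, X_3=(-1, 6, 0, -5)
t=3: X=(-1, 6, 0, -5), d=7 → -e4, X_4=(-1, 6, 0, -6)
t=4: X=(-1, 6, 0, -6), d=1 → -e1, X_5=(-2, 6, 0, -6)
t=5: X=(-2, 6, 0, -6), d=3 → -e2, X_6=(-2, 5, 0, -6)
t=6: X=(-2, 5, 0, -6), d=0 → +e1, X_7=(-1, 5, 0, -6)
t=7: X=(-1, 5, 0, -6), d=3 → -e2, X_8=(-1, 4, 0, -6)
t=8: X=(-1, 4, 0, -6), d=7 → -e4, X_9=(-1, 4, 0, -7)
t=9: X=(-1, 4, 0, -7), d=5 → -e3, X_10=(-1, 4, -1, -7)
t=10: X=(-1, 4, -1, -7), d=0 → +e1, X_11=(0, 4, -1, -7)
t=11: X=(0, 4, -1, -7), d=1 → -e1, X_12=(-1, 4, -1, -7)
t=12: X=(-1, 4, -1, -7), d=5 → -e3, X_13=(-1, 4, -2, -7)
t=13: X=(-1, 4, -2, -7), d=2 → +e2, X_14=(-1, 5, -2, -7)
t=14: X=(-1, 5, -2, -7), d=7 → -e4, X_15=(-1, 5, -2, -8)
t=15: X=(-1, 5, -2, -8), d=7 → -e4, X_16=(-1, 5, -2, -9)
t=16: X=(-1, 5, -2, -9), d=7 → -e4, X_17=(-1, 5, -2, -10)


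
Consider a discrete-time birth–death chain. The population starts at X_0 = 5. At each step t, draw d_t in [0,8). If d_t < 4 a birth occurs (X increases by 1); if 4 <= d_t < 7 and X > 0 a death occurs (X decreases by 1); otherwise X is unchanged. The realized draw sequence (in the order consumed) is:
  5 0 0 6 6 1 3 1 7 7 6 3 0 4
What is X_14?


7

t=0: X=5, d=5 → death, X_1=4
t=1: X=4, d=0 → birth, X_2=5
t=2: X=5, d=0 → birth, X_3=6
t=3: X=6, d=6 → death, X_4=5
t=4: X=5, d=6 → death, X_5=4
t=5: X=4, d=1 → birth, X_6=5
t=6: X=5, d=3 → birth, X_7=6
t=7: X=6, d=1 → birth, X_8=7
t=8: X=7, d=7 → hold, X_9=7
t=9: X=7, d=7 → hold, X_10=7
t=10: X=7, d=6 → death, X_11=6
t=11: X=6, d=3 → birth, X_12=7
t=12: X=7, d=0 → birth, X_13=8
t=13: X=8, d=4 → death, X_14=7


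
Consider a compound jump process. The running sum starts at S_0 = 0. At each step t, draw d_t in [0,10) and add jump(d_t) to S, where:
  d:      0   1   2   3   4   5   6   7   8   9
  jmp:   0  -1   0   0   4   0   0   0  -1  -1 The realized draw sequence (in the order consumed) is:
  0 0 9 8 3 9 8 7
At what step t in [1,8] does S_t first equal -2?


t=0: S=0, d=0, jump=0, S_1=0
t=1: S=0, d=0, jump=0, S_2=0
t=2: S=0, d=9, jump=-1, S_3=-1
t=3: S=-1, d=8, jump=-1, S_4=-2
t=4: S=-2, d=3, jump=0, S_5=-2
t=5: S=-2, d=9, jump=-1, S_6=-3
t=6: S=-3, d=8, jump=-1, S_7=-4
t=7: S=-4, d=7, jump=0, S_8=-4

4


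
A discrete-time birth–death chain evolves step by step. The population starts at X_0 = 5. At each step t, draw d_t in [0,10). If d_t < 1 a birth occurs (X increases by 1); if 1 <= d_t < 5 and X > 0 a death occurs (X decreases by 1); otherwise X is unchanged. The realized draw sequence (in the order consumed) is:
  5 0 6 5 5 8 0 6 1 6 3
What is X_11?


5

t=0: X=5, d=5 → hold, X_1=5
t=1: X=5, d=0 → birth, X_2=6
t=2: X=6, d=6 → hold, X_3=6
t=3: X=6, d=5 → hold, X_4=6
t=4: X=6, d=5 → hold, X_5=6
t=5: X=6, d=8 → hold, X_6=6
t=6: X=6, d=0 → birth, X_7=7
t=7: X=7, d=6 → hold, X_8=7
t=8: X=7, d=1 → death, X_9=6
t=9: X=6, d=6 → hold, X_10=6
t=10: X=6, d=3 → death, X_11=5


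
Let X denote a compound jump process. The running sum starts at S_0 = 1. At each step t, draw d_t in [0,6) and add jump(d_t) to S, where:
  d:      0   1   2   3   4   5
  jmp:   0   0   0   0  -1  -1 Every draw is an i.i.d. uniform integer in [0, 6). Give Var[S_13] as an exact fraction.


Outcome values over d=0..5: [0, 0, 0, 0, -1, -1]
Σy = -2, Σy² = 2, M = 6
μ = -2/6 = -1/3,  σ² = 2/6 − (-1/3)² = 2/9
Independent increments: Var[S_13] = 13·σ² = 13·(2/9) = 26/9

26/9


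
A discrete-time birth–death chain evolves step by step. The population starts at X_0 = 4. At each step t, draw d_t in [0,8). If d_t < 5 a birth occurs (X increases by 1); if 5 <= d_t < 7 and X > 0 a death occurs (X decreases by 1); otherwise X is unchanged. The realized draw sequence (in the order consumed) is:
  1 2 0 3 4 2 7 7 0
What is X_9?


t=0: X=4, d=1 → birth, X_1=5
t=1: X=5, d=2 → birth, X_2=6
t=2: X=6, d=0 → birth, X_3=7
t=3: X=7, d=3 → birth, X_4=8
t=4: X=8, d=4 → birth, X_5=9
t=5: X=9, d=2 → birth, X_6=10
t=6: X=10, d=7 → hold, X_7=10
t=7: X=10, d=7 → hold, X_8=10
t=8: X=10, d=0 → birth, X_9=11

11


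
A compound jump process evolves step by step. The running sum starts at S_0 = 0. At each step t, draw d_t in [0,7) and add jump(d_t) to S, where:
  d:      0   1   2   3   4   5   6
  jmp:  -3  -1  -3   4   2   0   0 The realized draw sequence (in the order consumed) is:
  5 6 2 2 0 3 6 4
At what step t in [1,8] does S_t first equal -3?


3

t=0: S=0, d=5, jump=0, S_1=0
t=1: S=0, d=6, jump=0, S_2=0
t=2: S=0, d=2, jump=-3, S_3=-3
t=3: S=-3, d=2, jump=-3, S_4=-6
t=4: S=-6, d=0, jump=-3, S_5=-9
t=5: S=-9, d=3, jump=4, S_6=-5
t=6: S=-5, d=6, jump=0, S_7=-5
t=7: S=-5, d=4, jump=2, S_8=-3


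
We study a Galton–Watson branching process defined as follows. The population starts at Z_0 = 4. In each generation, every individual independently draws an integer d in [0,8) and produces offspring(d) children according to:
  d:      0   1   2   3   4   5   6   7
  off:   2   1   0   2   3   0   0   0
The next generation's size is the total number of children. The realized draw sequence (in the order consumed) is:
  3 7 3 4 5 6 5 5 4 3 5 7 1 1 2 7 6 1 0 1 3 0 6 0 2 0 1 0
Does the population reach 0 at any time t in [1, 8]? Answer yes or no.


no

gen 0: Z_0=4, draws=[3, 7, 3, 4], offspring=[2, 0, 2, 3], Z_1=7
gen 1: Z_1=7, draws=[5, 6, 5, 5, 4, 3, 5], offspring=[0, 0, 0, 0, 3, 2, 0], Z_2=5
gen 2: Z_2=5, draws=[7, 1, 1, 2, 7], offspring=[0, 1, 1, 0, 0], Z_3=2
gen 3: Z_3=2, draws=[6, 1], offspring=[0, 1], Z_4=1
gen 4: Z_4=1, draws=[0], offspring=[2], Z_5=2
gen 5: Z_5=2, draws=[1, 3], offspring=[1, 2], Z_6=3
gen 6: Z_6=3, draws=[0, 6, 0], offspring=[2, 0, 2], Z_7=4
gen 7: Z_7=4, draws=[2, 0, 1, 0], offspring=[0, 2, 1, 2], Z_8=5


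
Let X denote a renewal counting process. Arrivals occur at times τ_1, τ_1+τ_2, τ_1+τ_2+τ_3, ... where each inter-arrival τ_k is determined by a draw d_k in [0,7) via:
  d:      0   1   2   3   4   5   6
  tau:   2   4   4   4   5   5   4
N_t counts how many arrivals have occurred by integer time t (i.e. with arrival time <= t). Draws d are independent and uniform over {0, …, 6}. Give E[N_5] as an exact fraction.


50/49

Inter-arrival values over d=0..6: [2, 4, 4, 4, 5, 5, 4]
Each d has probability 1/7, so the pmf of τ is: f(2) = 1/7, f(4) = 4/7, f(5) = 2/7
Renewal equation for m(n) = E[N_n]: condition on τ_1 = k (if k <= n, one arrival plus a fresh copy on the remaining n−k steps): m(n) = F(n) + Σ_{k<=n} f(k)·m(n−k), where F(n) = P(τ <= n) and m(0) = 0
m(1) = F(1) = 0
m(2) = F(2) = 1/7
m(3) = F(3) = 1/7
m(4) = F(4) + f(2)·m(2) = 5/7 + 1/7·1/7 = 36/49
m(5) = F(5) + f(2)·m(3) = 1 + 1/7·1/7 = 50/49
E[N_5] = m(5) = 50/49


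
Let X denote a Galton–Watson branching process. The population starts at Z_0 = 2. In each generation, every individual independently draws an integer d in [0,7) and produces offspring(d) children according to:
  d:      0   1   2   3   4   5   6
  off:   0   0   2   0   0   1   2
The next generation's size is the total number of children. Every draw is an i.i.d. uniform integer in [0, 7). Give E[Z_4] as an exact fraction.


1250/2401

Outcome values over d=0..6: [0, 0, 2, 0, 0, 1, 2]
Σy = 5, Σy² = 9, M = 7
μ = 5/7 = 5/7,  σ² = 9/7 − (5/7)² = 38/49
E[Z_0] = 2
E[Z_1] = 5/7·E[Z_0] = 10/7
E[Z_2] = 5/7·E[Z_1] = 50/49
E[Z_3] = 5/7·E[Z_2] = 250/343
E[Z_4] = 5/7·E[Z_3] = 1250/2401


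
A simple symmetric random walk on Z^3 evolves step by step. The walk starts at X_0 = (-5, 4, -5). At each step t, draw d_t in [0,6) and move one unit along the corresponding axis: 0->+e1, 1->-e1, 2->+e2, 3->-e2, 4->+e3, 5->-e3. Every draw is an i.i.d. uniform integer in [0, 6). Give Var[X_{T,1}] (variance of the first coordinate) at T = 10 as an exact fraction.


Outcome values over d=0..5: [1, -1, 0, 0, 0, 0]
Σy = 0, Σy² = 2, M = 6
μ = 0/6 = 0,  σ² = 2/6 − (0)² = 1/3
Independent increments: Var[X_10] = 10·σ² = 10·(1/3) = 10/3

10/3


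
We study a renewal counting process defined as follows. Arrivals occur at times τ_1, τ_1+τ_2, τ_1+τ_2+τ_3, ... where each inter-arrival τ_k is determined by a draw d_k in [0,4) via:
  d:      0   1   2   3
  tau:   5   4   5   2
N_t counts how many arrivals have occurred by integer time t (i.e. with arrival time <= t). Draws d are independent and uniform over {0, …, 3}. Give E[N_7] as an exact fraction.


Inter-arrival values over d=0..3: [5, 4, 5, 2]
Each d has probability 1/4, so the pmf of τ is: f(2) = 1/4, f(4) = 1/4, f(5) = 1/2
Renewal equation for m(n) = E[N_n]: condition on τ_1 = k (if k <= n, one arrival plus a fresh copy on the remaining n−k steps): m(n) = F(n) + Σ_{k<=n} f(k)·m(n−k), where F(n) = P(τ <= n) and m(0) = 0
m(1) = F(1) = 0
m(2) = F(2) = 1/4
m(3) = F(3) = 1/4
m(4) = F(4) + f(2)·m(2) = 1/2 + 1/4·1/4 = 9/16
m(5) = F(5) + f(2)·m(3) = 1 + 1/4·1/4 = 17/16
m(6) = F(6) + f(2)·m(4) + f(4)·m(2) = 1 + 1/4·9/16 + 1/4·1/4 = 77/64
m(7) = F(7) + f(2)·m(5) + f(4)·m(3) + f(5)·m(2) = 1 + 1/4·17/16 + 1/4·1/4 + 1/2·1/4 = 93/64
E[N_7] = m(7) = 93/64

93/64


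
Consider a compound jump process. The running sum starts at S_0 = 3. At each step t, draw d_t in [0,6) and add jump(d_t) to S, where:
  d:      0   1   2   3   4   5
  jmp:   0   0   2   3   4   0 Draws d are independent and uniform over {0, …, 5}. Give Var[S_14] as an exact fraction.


217/6

Outcome values over d=0..5: [0, 0, 2, 3, 4, 0]
Σy = 9, Σy² = 29, M = 6
μ = 9/6 = 3/2,  σ² = 29/6 − (3/2)² = 31/12
Independent increments: Var[S_14] = 14·σ² = 14·(31/12) = 217/6


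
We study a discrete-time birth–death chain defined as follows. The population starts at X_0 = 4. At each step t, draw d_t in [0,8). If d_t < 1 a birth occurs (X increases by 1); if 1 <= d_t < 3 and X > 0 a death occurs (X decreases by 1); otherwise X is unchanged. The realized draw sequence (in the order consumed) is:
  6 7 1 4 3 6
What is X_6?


t=0: X=4, d=6 → hold, X_1=4
t=1: X=4, d=7 → hold, X_2=4
t=2: X=4, d=1 → death, X_3=3
t=3: X=3, d=4 → hold, X_4=3
t=4: X=3, d=3 → hold, X_5=3
t=5: X=3, d=6 → hold, X_6=3

3


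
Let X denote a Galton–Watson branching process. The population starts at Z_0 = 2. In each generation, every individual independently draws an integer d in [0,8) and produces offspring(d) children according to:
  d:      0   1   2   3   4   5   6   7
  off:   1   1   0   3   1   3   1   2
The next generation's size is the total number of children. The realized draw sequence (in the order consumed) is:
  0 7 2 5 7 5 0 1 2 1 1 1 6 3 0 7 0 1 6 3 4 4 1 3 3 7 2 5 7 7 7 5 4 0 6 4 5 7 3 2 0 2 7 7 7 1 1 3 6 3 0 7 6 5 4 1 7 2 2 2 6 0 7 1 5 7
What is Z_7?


37

gen 0: Z_0=2, draws=[0, 7], offspring=[1, 2], Z_1=3
gen 1: Z_1=3, draws=[2, 5, 7], offspring=[0, 3, 2], Z_2=5
gen 2: Z_2=5, draws=[5, 0, 1, 2, 1], offspring=[3, 1, 1, 0, 1], Z_3=6
gen 3: Z_3=6, draws=[1, 1, 6, 3, 0, 7], offspring=[1, 1, 1, 3, 1, 2], Z_4=9
gen 4: Z_4=9, draws=[0, 1, 6, 3, 4, 4, 1, 3, 3], offspring=[1, 1, 1, 3, 1, 1, 1, 3, 3], Z_5=15
gen 5: Z_5=15, draws=[7, 2, 5, 7, 7, 7, 5, 4, 0, 6, 4, 5, 7, 3, 2], offspring=[2, 0, 3, 2, 2, 2, 3, 1, 1, 1, 1, 3, 2, 3, 0], Z_6=26
gen 6: Z_6=26, draws=[0, 2, 7, 7, 7, 1, 1, 3, 6, 3, 0, 7, 6, 5, 4, 1, 7, 2, 2, 2, 6, 0, 7, 1, 5, 7], offspring=[1, 0, 2, 2, 2, 1, 1, 3, 1, 3, 1, 2, 1, 3, 1, 1, 2, 0, 0, 0, 1, 1, 2, 1, 3, 2], Z_7=37


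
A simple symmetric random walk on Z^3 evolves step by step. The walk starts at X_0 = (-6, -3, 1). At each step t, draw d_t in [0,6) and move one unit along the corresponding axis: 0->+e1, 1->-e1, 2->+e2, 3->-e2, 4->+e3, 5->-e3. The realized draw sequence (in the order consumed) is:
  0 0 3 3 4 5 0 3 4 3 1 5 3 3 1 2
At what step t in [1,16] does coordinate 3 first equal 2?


t=0: X=(-6, -3, 1), d=0 → +e1, X_1=(-5, -3, 1)
t=1: X=(-5, -3, 1), d=0 → +e1, X_2=(-4, -3, 1)
t=2: X=(-4, -3, 1), d=3 → -e2, X_3=(-4, -4, 1)
t=3: X=(-4, -4, 1), d=3 → -e2, X_4=(-4, -5, 1)
t=4: X=(-4, -5, 1), d=4 → +e3, X_5=(-4, -5, 2)
t=5: X=(-4, -5, 2), d=5 → -e3, X_6=(-4, -5, 1)
t=6: X=(-4, -5, 1), d=0 → +e1, X_7=(-3, -5, 1)
t=7: X=(-3, -5, 1), d=3 → -e2, X_8=(-3, -6, 1)
t=8: X=(-3, -6, 1), d=4 → +e3, X_9=(-3, -6, 2)
t=9: X=(-3, -6, 2), d=3 → -e2, X_10=(-3, -7, 2)
t=10: X=(-3, -7, 2), d=1 → -e1, X_11=(-4, -7, 2)
t=11: X=(-4, -7, 2), d=5 → -e3, X_12=(-4, -7, 1)
t=12: X=(-4, -7, 1), d=3 → -e2, X_13=(-4, -8, 1)
t=13: X=(-4, -8, 1), d=3 → -e2, X_14=(-4, -9, 1)
t=14: X=(-4, -9, 1), d=1 → -e1, X_15=(-5, -9, 1)
t=15: X=(-5, -9, 1), d=2 → +e2, X_16=(-5, -8, 1)

5


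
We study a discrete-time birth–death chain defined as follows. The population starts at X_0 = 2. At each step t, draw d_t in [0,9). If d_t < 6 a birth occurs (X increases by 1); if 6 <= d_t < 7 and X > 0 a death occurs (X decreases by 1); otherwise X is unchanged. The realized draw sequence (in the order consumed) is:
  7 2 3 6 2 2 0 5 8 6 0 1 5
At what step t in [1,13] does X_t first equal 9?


t=0: X=2, d=7 → hold, X_1=2
t=1: X=2, d=2 → birth, X_2=3
t=2: X=3, d=3 → birth, X_3=4
t=3: X=4, d=6 → death, X_4=3
t=4: X=3, d=2 → birth, X_5=4
t=5: X=4, d=2 → birth, X_6=5
t=6: X=5, d=0 → birth, X_7=6
t=7: X=6, d=5 → birth, X_8=7
t=8: X=7, d=8 → hold, X_9=7
t=9: X=7, d=6 → death, X_10=6
t=10: X=6, d=0 → birth, X_11=7
t=11: X=7, d=1 → birth, X_12=8
t=12: X=8, d=5 → birth, X_13=9

13


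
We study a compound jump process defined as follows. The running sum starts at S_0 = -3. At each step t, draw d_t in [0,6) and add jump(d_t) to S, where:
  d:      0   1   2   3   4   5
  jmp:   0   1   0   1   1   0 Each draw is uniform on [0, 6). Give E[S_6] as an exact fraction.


Outcome values over d=0..5: [0, 1, 0, 1, 1, 0]
Σy = 3, Σy² = 3, M = 6
μ = 3/6 = 1/2,  σ² = 3/6 − (1/2)² = 1/4
E[S_6] = -3 + 6·(1/2) = 0

0


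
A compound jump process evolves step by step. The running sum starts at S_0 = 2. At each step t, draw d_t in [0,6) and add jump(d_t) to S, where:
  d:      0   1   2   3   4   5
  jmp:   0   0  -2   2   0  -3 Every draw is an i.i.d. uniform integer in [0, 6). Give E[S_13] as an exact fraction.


-9/2

Outcome values over d=0..5: [0, 0, -2, 2, 0, -3]
Σy = -3, Σy² = 17, M = 6
μ = -3/6 = -1/2,  σ² = 17/6 − (-1/2)² = 31/12
E[S_13] = 2 + 13·(-1/2) = -9/2


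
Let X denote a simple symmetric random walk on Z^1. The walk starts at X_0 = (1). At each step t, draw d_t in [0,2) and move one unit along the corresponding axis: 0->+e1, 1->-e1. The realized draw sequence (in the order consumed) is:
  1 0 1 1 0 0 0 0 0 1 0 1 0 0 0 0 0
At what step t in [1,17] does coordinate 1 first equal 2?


t=0: X=(1), d=1 → -e1, X_1=(0)
t=1: X=(0), d=0 → +e1, X_2=(1)
t=2: X=(1), d=1 → -e1, X_3=(0)
t=3: X=(0), d=1 → -e1, X_4=(-1)
t=4: X=(-1), d=0 → +e1, X_5=(0)
t=5: X=(0), d=0 → +e1, X_6=(1)
t=6: X=(1), d=0 → +e1, X_7=(2)
t=7: X=(2), d=0 → +e1, X_8=(3)
t=8: X=(3), d=0 → +e1, X_9=(4)
t=9: X=(4), d=1 → -e1, X_10=(3)
t=10: X=(3), d=0 → +e1, X_11=(4)
t=11: X=(4), d=1 → -e1, X_12=(3)
t=12: X=(3), d=0 → +e1, X_13=(4)
t=13: X=(4), d=0 → +e1, X_14=(5)
t=14: X=(5), d=0 → +e1, X_15=(6)
t=15: X=(6), d=0 → +e1, X_16=(7)
t=16: X=(7), d=0 → +e1, X_17=(8)

7


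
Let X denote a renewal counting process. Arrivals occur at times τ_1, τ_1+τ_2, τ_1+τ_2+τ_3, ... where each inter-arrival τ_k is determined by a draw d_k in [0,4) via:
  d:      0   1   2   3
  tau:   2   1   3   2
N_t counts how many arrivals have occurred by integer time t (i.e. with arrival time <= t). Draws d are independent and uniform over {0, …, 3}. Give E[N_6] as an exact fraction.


Inter-arrival values over d=0..3: [2, 1, 3, 2]
Each d has probability 1/4, so the pmf of τ is: f(1) = 1/4, f(2) = 1/2, f(3) = 1/4
Renewal equation for m(n) = E[N_n]: condition on τ_1 = k (if k <= n, one arrival plus a fresh copy on the remaining n−k steps): m(n) = F(n) + Σ_{k<=n} f(k)·m(n−k), where F(n) = P(τ <= n) and m(0) = 0
m(1) = F(1) = 1/4
m(2) = F(2) + f(1)·m(1) = 3/4 + 1/4·1/4 = 13/16
m(3) = F(3) + f(1)·m(2) + f(2)·m(1) = 1 + 1/4·13/16 + 1/2·1/4 = 85/64
m(4) = F(4) + f(1)·m(3) + f(2)·m(2) + f(3)·m(1) = 1 + 1/4·85/64 + 1/2·13/16 + 1/4·1/4 = 461/256
m(5) = F(5) + f(1)·m(4) + f(2)·m(3) + f(3)·m(2) = 1 + 1/4·461/256 + 1/2·85/64 + 1/4·13/16 = 2373/1024
m(6) = F(6) + f(1)·m(5) + f(2)·m(4) + f(3)·m(3) = 1 + 1/4·2373/1024 + 1/2·461/256 + 1/4·85/64 = 11517/4096
E[N_6] = m(6) = 11517/4096

11517/4096


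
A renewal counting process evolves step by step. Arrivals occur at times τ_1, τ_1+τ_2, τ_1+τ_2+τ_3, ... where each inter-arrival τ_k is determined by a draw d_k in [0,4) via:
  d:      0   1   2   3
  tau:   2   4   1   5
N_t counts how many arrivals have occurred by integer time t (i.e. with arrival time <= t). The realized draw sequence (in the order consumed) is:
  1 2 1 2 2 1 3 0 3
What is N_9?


draw d_1=1: τ_1=4, arrival time A_1=4
draw d_2=2: τ_2=1, arrival time A_2=5
draw d_3=1: τ_3=4, arrival time A_3=9
draw d_4=2: τ_4=1, arrival time A_4=10
draw d_5=2: τ_5=1, arrival time A_5=11
draw d_6=1: τ_6=4, arrival time A_6=15
draw d_7=3: τ_7=5, arrival time A_7=20
draw d_8=0: τ_8=2, arrival time A_8=22
draw d_9=3: τ_9=5, arrival time A_9=27
N_t over t=0..9: 0:0 1:0 2:0 3:0 4:1 5:2 6:2 7:2 8:2 9:3

3


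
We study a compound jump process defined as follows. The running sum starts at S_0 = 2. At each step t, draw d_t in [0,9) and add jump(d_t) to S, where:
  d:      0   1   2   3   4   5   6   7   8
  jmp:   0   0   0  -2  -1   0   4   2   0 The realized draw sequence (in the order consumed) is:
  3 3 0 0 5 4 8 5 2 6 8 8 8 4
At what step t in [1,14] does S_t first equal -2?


2

t=0: S=2, d=3, jump=-2, S_1=0
t=1: S=0, d=3, jump=-2, S_2=-2
t=2: S=-2, d=0, jump=0, S_3=-2
t=3: S=-2, d=0, jump=0, S_4=-2
t=4: S=-2, d=5, jump=0, S_5=-2
t=5: S=-2, d=4, jump=-1, S_6=-3
t=6: S=-3, d=8, jump=0, S_7=-3
t=7: S=-3, d=5, jump=0, S_8=-3
t=8: S=-3, d=2, jump=0, S_9=-3
t=9: S=-3, d=6, jump=4, S_10=1
t=10: S=1, d=8, jump=0, S_11=1
t=11: S=1, d=8, jump=0, S_12=1
t=12: S=1, d=8, jump=0, S_13=1
t=13: S=1, d=4, jump=-1, S_14=0


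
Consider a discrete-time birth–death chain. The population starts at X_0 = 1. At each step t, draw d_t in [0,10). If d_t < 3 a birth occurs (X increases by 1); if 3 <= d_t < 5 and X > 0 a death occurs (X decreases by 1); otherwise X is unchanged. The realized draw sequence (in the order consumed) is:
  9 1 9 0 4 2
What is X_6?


t=0: X=1, d=9 → hold, X_1=1
t=1: X=1, d=1 → birth, X_2=2
t=2: X=2, d=9 → hold, X_3=2
t=3: X=2, d=0 → birth, X_4=3
t=4: X=3, d=4 → death, X_5=2
t=5: X=2, d=2 → birth, X_6=3

3


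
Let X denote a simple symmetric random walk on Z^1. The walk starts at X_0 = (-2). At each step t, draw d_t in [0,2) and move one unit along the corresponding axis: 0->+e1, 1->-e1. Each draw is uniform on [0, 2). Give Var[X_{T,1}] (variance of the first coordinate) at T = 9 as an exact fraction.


9

Outcome values over d=0..1: [1, -1]
Σy = 0, Σy² = 2, M = 2
μ = 0/2 = 0,  σ² = 2/2 − (0)² = 1
Independent increments: Var[X_9] = 9·σ² = 9·(1) = 9


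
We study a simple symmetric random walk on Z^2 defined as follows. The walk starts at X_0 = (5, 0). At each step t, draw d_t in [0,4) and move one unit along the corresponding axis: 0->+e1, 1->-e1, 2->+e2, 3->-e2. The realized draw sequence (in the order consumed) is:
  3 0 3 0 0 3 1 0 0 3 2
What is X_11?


(9, -3)

t=0: X=(5, 0), d=3 → -e2, X_1=(5, -1)
t=1: X=(5, -1), d=0 → +e1, X_2=(6, -1)
t=2: X=(6, -1), d=3 → -e2, X_3=(6, -2)
t=3: X=(6, -2), d=0 → +e1, X_4=(7, -2)
t=4: X=(7, -2), d=0 → +e1, X_5=(8, -2)
t=5: X=(8, -2), d=3 → -e2, X_6=(8, -3)
t=6: X=(8, -3), d=1 → -e1, X_7=(7, -3)
t=7: X=(7, -3), d=0 → +e1, X_8=(8, -3)
t=8: X=(8, -3), d=0 → +e1, X_9=(9, -3)
t=9: X=(9, -3), d=3 → -e2, X_10=(9, -4)
t=10: X=(9, -4), d=2 → +e2, X_11=(9, -3)


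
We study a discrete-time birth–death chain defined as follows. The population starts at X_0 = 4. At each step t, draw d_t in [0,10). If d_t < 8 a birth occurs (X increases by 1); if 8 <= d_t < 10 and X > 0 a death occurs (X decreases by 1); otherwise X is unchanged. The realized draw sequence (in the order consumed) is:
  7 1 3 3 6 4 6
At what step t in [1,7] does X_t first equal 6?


t=0: X=4, d=7 → birth, X_1=5
t=1: X=5, d=1 → birth, X_2=6
t=2: X=6, d=3 → birth, X_3=7
t=3: X=7, d=3 → birth, X_4=8
t=4: X=8, d=6 → birth, X_5=9
t=5: X=9, d=4 → birth, X_6=10
t=6: X=10, d=6 → birth, X_7=11

2


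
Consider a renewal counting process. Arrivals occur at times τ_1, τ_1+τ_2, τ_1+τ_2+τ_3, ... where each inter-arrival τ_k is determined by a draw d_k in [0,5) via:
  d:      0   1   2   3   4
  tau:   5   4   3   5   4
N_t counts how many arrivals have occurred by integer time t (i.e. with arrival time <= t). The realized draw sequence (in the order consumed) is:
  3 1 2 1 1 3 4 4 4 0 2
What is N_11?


draw d_1=3: τ_1=5, arrival time A_1=5
draw d_2=1: τ_2=4, arrival time A_2=9
draw d_3=2: τ_3=3, arrival time A_3=12
draw d_4=1: τ_4=4, arrival time A_4=16
draw d_5=1: τ_5=4, arrival time A_5=20
draw d_6=3: τ_6=5, arrival time A_6=25
draw d_7=4: τ_7=4, arrival time A_7=29
draw d_8=4: τ_8=4, arrival time A_8=33
draw d_9=4: τ_9=4, arrival time A_9=37
draw d_10=0: τ_10=5, arrival time A_10=42
draw d_11=2: τ_11=3, arrival time A_11=45
N_t over t=0..11: 0:0 1:0 2:0 3:0 4:0 5:1 6:1 7:1 8:1 9:2 10:2 11:2

2


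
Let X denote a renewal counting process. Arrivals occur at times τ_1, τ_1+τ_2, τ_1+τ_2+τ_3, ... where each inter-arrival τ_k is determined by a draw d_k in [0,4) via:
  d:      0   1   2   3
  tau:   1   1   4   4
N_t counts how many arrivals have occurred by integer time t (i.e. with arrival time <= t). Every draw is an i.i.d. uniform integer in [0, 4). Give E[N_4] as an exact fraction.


23/16

Inter-arrival values over d=0..3: [1, 1, 4, 4]
Each d has probability 1/4, so the pmf of τ is: f(1) = 1/2, f(4) = 1/2
Renewal equation for m(n) = E[N_n]: condition on τ_1 = k (if k <= n, one arrival plus a fresh copy on the remaining n−k steps): m(n) = F(n) + Σ_{k<=n} f(k)·m(n−k), where F(n) = P(τ <= n) and m(0) = 0
m(1) = F(1) = 1/2
m(2) = F(2) + f(1)·m(1) = 1/2 + 1/2·1/2 = 3/4
m(3) = F(3) + f(1)·m(2) = 1/2 + 1/2·3/4 = 7/8
m(4) = F(4) + f(1)·m(3) = 1 + 1/2·7/8 = 23/16
E[N_4] = m(4) = 23/16


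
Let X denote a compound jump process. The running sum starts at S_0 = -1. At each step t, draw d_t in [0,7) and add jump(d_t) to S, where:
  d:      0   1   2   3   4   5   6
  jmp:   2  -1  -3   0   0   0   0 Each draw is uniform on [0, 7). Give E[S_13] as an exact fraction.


-33/7

Outcome values over d=0..6: [2, -1, -3, 0, 0, 0, 0]
Σy = -2, Σy² = 14, M = 7
μ = -2/7 = -2/7,  σ² = 14/7 − (-2/7)² = 94/49
E[S_13] = -1 + 13·(-2/7) = -33/7


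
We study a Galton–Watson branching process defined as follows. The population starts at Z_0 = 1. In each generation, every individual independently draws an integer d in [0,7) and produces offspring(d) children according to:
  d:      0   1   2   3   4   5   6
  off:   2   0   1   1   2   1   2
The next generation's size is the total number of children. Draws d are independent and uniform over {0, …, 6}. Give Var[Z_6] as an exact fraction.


Outcome values over d=0..6: [2, 0, 1, 1, 2, 1, 2]
Σy = 9, Σy² = 15, M = 7
μ = 9/7 = 9/7,  σ² = 15/7 − (9/7)² = 24/49
V_0 = 0, E_0 = 1
V_1 = 24/49·E_0 + (9/7)²·V_0 = 24/49;  E_1 = 9/7
V_2 = 24/49·E_1 + (9/7)²·V_1 = 3456/2401;  E_2 = 81/49
V_3 = 24/49·E_2 + (9/7)²·V_2 = 375192/117649;  E_3 = 729/343
V_4 = 24/49·E_3 + (9/7)²·V_3 = 36391680/5764801;  E_4 = 6561/2401
V_5 = 24/49·E_4 + (9/7)²·V_4 = 3325797144/282475249;  E_5 = 59049/16807
V_6 = 24/49·E_5 + (9/7)²·V_5 = 293208045696/13841287201;  E_6 = 531441/117649

293208045696/13841287201


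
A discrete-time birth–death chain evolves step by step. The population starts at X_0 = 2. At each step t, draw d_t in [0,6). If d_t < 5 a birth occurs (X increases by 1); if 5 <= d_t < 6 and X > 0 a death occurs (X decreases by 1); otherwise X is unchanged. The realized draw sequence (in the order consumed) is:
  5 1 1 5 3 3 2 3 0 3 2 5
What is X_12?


8

t=0: X=2, d=5 → death, X_1=1
t=1: X=1, d=1 → birth, X_2=2
t=2: X=2, d=1 → birth, X_3=3
t=3: X=3, d=5 → death, X_4=2
t=4: X=2, d=3 → birth, X_5=3
t=5: X=3, d=3 → birth, X_6=4
t=6: X=4, d=2 → birth, X_7=5
t=7: X=5, d=3 → birth, X_8=6
t=8: X=6, d=0 → birth, X_9=7
t=9: X=7, d=3 → birth, X_10=8
t=10: X=8, d=2 → birth, X_11=9
t=11: X=9, d=5 → death, X_12=8


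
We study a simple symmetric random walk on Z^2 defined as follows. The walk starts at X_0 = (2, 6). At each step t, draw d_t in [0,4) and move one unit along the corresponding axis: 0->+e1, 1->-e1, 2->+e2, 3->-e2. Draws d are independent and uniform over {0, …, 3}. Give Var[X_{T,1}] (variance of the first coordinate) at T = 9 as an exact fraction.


Outcome values over d=0..3: [1, -1, 0, 0]
Σy = 0, Σy² = 2, M = 4
μ = 0/4 = 0,  σ² = 2/4 − (0)² = 1/2
Independent increments: Var[X_9] = 9·σ² = 9·(1/2) = 9/2

9/2


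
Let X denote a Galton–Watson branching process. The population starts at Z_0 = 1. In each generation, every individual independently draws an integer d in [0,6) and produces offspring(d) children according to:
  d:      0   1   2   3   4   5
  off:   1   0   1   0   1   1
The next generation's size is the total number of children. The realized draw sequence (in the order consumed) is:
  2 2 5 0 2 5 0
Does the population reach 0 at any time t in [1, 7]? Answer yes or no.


gen 0: Z_0=1, draws=[2], offspring=[1], Z_1=1
gen 1: Z_1=1, draws=[2], offspring=[1], Z_2=1
gen 2: Z_2=1, draws=[5], offspring=[1], Z_3=1
gen 3: Z_3=1, draws=[0], offspring=[1], Z_4=1
gen 4: Z_4=1, draws=[2], offspring=[1], Z_5=1
gen 5: Z_5=1, draws=[5], offspring=[1], Z_6=1
gen 6: Z_6=1, draws=[0], offspring=[1], Z_7=1

no


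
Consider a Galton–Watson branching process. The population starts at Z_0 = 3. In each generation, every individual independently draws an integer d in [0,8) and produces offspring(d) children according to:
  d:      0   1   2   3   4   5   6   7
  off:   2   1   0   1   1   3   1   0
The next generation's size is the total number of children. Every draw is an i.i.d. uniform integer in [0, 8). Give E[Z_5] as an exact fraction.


177147/32768

Outcome values over d=0..7: [2, 1, 0, 1, 1, 3, 1, 0]
Σy = 9, Σy² = 17, M = 8
μ = 9/8 = 9/8,  σ² = 17/8 − (9/8)² = 55/64
E[Z_0] = 3
E[Z_1] = 9/8·E[Z_0] = 27/8
E[Z_2] = 9/8·E[Z_1] = 243/64
E[Z_3] = 9/8·E[Z_2] = 2187/512
E[Z_4] = 9/8·E[Z_3] = 19683/4096
E[Z_5] = 9/8·E[Z_4] = 177147/32768


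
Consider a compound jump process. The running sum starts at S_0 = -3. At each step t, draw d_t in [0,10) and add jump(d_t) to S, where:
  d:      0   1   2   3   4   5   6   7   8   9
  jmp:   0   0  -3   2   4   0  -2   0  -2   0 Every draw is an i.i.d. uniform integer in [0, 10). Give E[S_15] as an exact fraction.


-9/2

Outcome values over d=0..9: [0, 0, -3, 2, 4, 0, -2, 0, -2, 0]
Σy = -1, Σy² = 37, M = 10
μ = -1/10 = -1/10,  σ² = 37/10 − (-1/10)² = 369/100
E[S_15] = -3 + 15·(-1/10) = -9/2


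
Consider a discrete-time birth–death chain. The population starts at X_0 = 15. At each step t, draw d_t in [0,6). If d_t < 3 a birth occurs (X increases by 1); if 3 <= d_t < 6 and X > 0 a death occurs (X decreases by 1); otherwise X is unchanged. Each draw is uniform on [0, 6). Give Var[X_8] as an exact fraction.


8

X can drop by at most 1 per step and X_0 = 15 > T = 8, so X_t >= 15 − t >= 7 > 0 for every t <= 8: the floor at 0 (the 'and X > 0' condition) never binds. Hence X_8 = X_0 + Σ_{t<8} Y_t with i.i.d. increments Y_t = y(d_t) ∈ {+1, −1, 0}.
Outcome values over d=0..5: [1, 1, 1, -1, -1, -1]
Σy = 0, Σy² = 6, M = 6
μ = 0/6 = 0,  σ² = 6/6 − (0)² = 1
Independent increments: Var[X_8] = 8·σ² = 8·(1) = 8


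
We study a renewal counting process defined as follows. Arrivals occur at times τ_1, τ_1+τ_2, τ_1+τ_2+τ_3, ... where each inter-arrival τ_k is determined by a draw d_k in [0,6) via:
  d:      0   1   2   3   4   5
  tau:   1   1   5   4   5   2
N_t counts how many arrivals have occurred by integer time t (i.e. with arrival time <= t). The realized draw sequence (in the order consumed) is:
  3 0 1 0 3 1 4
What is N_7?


draw d_1=3: τ_1=4, arrival time A_1=4
draw d_2=0: τ_2=1, arrival time A_2=5
draw d_3=1: τ_3=1, arrival time A_3=6
draw d_4=0: τ_4=1, arrival time A_4=7
draw d_5=3: τ_5=4, arrival time A_5=11
draw d_6=1: τ_6=1, arrival time A_6=12
draw d_7=4: τ_7=5, arrival time A_7=17
N_t over t=0..7: 0:0 1:0 2:0 3:0 4:1 5:2 6:3 7:4

4


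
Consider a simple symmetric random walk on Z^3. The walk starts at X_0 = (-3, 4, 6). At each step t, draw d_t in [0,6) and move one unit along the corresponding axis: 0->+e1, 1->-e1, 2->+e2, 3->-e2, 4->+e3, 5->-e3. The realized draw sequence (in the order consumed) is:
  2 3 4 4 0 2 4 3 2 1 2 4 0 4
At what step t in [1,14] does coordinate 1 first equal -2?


5

t=0: X=(-3, 4, 6), d=2 → +e2, X_1=(-3, 5, 6)
t=1: X=(-3, 5, 6), d=3 → -e2, X_2=(-3, 4, 6)
t=2: X=(-3, 4, 6), d=4 → +e3, X_3=(-3, 4, 7)
t=3: X=(-3, 4, 7), d=4 → +e3, X_4=(-3, 4, 8)
t=4: X=(-3, 4, 8), d=0 → +e1, X_5=(-2, 4, 8)
t=5: X=(-2, 4, 8), d=2 → +e2, X_6=(-2, 5, 8)
t=6: X=(-2, 5, 8), d=4 → +e3, X_7=(-2, 5, 9)
t=7: X=(-2, 5, 9), d=3 → -e2, X_8=(-2, 4, 9)
t=8: X=(-2, 4, 9), d=2 → +e2, X_9=(-2, 5, 9)
t=9: X=(-2, 5, 9), d=1 → -e1, X_10=(-3, 5, 9)
t=10: X=(-3, 5, 9), d=2 → +e2, X_11=(-3, 6, 9)
t=11: X=(-3, 6, 9), d=4 → +e3, X_12=(-3, 6, 10)
t=12: X=(-3, 6, 10), d=0 → +e1, X_13=(-2, 6, 10)
t=13: X=(-2, 6, 10), d=4 → +e3, X_14=(-2, 6, 11)


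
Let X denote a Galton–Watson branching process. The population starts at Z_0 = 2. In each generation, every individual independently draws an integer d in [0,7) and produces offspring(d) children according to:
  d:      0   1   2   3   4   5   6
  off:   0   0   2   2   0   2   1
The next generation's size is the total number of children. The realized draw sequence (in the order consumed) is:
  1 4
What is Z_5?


0

gen 0: Z_0=2, draws=[1, 4], offspring=[0, 0], Z_1=0
gen 1: Z_1=0, draws=[], offspring=[], Z_2=0
gen 2: Z_2=0, draws=[], offspring=[], Z_3=0
gen 3: Z_3=0, draws=[], offspring=[], Z_4=0
gen 4: Z_4=0, draws=[], offspring=[], Z_5=0


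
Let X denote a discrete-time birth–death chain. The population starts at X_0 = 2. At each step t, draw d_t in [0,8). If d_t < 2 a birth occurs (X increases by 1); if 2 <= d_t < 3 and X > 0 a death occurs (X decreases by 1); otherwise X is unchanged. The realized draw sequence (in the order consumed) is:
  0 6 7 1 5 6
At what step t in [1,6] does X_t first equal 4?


t=0: X=2, d=0 → birth, X_1=3
t=1: X=3, d=6 → hold, X_2=3
t=2: X=3, d=7 → hold, X_3=3
t=3: X=3, d=1 → birth, X_4=4
t=4: X=4, d=5 → hold, X_5=4
t=5: X=4, d=6 → hold, X_6=4

4


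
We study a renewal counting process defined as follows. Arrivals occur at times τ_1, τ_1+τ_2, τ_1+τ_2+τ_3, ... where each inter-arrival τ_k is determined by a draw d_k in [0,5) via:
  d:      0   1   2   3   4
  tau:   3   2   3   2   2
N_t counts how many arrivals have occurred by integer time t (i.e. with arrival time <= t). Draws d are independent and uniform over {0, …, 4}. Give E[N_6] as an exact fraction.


Inter-arrival values over d=0..4: [3, 2, 3, 2, 2]
Each d has probability 1/5, so the pmf of τ is: f(2) = 3/5, f(3) = 2/5
Renewal equation for m(n) = E[N_n]: condition on τ_1 = k (if k <= n, one arrival plus a fresh copy on the remaining n−k steps): m(n) = F(n) + Σ_{k<=n} f(k)·m(n−k), where F(n) = P(τ <= n) and m(0) = 0
m(1) = F(1) = 0
m(2) = F(2) = 3/5
m(3) = F(3) = 1
m(4) = F(4) + f(2)·m(2) = 1 + 3/5·3/5 = 34/25
m(5) = F(5) + f(2)·m(3) + f(3)·m(2) = 1 + 3/5·1 + 2/5·3/5 = 46/25
m(6) = F(6) + f(2)·m(4) + f(3)·m(3) = 1 + 3/5·34/25 + 2/5·1 = 277/125
E[N_6] = m(6) = 277/125

277/125


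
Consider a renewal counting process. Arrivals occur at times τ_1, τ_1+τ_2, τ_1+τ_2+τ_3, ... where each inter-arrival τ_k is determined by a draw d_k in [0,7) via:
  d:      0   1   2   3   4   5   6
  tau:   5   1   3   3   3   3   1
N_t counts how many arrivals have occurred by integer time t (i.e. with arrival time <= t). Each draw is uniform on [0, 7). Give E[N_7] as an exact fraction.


Inter-arrival values over d=0..6: [5, 1, 3, 3, 3, 3, 1]
Each d has probability 1/7, so the pmf of τ is: f(1) = 2/7, f(3) = 4/7, f(5) = 1/7
Renewal equation for m(n) = E[N_n]: condition on τ_1 = k (if k <= n, one arrival plus a fresh copy on the remaining n−k steps): m(n) = F(n) + Σ_{k<=n} f(k)·m(n−k), where F(n) = P(τ <= n) and m(0) = 0
m(1) = F(1) = 2/7
m(2) = F(2) + f(1)·m(1) = 2/7 + 2/7·2/7 = 18/49
m(3) = F(3) + f(1)·m(2) = 6/7 + 2/7·18/49 = 330/343
m(4) = F(4) + f(1)·m(3) + f(3)·m(1) = 6/7 + 2/7·330/343 + 4/7·2/7 = 3110/2401
m(5) = F(5) + f(1)·m(4) + f(3)·m(2) = 1 + 2/7·3110/2401 + 4/7·18/49 = 26555/16807
m(6) = F(6) + f(1)·m(5) + f(3)·m(3) + f(5)·m(1) = 1 + 2/7·26555/16807 + 4/7·330/343 + 1/7·2/7 = 240241/117649
m(7) = F(7) + f(1)·m(6) + f(3)·m(4) + f(5)·m(2) = 1 + 2/7·240241/117649 + 4/7·3110/2401 + 1/7·18/49 = 1956803/823543
E[N_7] = m(7) = 1956803/823543

1956803/823543


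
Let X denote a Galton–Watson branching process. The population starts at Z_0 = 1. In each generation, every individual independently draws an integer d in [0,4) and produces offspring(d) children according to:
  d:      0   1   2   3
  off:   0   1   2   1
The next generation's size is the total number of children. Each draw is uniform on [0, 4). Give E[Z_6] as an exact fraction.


Outcome values over d=0..3: [0, 1, 2, 1]
Σy = 4, Σy² = 6, M = 4
μ = 4/4 = 1,  σ² = 6/4 − (1)² = 1/2
E[Z_0] = 1
E[Z_1] = 1·E[Z_0] = 1
E[Z_2] = 1·E[Z_1] = 1
E[Z_3] = 1·E[Z_2] = 1
E[Z_4] = 1·E[Z_3] = 1
E[Z_5] = 1·E[Z_4] = 1
E[Z_6] = 1·E[Z_5] = 1

1


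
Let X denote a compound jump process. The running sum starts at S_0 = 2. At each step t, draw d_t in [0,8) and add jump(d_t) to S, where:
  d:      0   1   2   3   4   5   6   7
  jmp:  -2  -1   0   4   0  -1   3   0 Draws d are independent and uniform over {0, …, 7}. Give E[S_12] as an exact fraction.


13/2

Outcome values over d=0..7: [-2, -1, 0, 4, 0, -1, 3, 0]
Σy = 3, Σy² = 31, M = 8
μ = 3/8 = 3/8,  σ² = 31/8 − (3/8)² = 239/64
E[S_12] = 2 + 12·(3/8) = 13/2


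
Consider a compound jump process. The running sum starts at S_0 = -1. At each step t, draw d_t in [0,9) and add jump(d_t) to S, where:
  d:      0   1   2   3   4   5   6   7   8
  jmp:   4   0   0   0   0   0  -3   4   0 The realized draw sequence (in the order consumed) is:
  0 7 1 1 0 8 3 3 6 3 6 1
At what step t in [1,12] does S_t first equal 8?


t=0: S=-1, d=0, jump=4, S_1=3
t=1: S=3, d=7, jump=4, S_2=7
t=2: S=7, d=1, jump=0, S_3=7
t=3: S=7, d=1, jump=0, S_4=7
t=4: S=7, d=0, jump=4, S_5=11
t=5: S=11, d=8, jump=0, S_6=11
t=6: S=11, d=3, jump=0, S_7=11
t=7: S=11, d=3, jump=0, S_8=11
t=8: S=11, d=6, jump=-3, S_9=8
t=9: S=8, d=3, jump=0, S_10=8
t=10: S=8, d=6, jump=-3, S_11=5
t=11: S=5, d=1, jump=0, S_12=5

9


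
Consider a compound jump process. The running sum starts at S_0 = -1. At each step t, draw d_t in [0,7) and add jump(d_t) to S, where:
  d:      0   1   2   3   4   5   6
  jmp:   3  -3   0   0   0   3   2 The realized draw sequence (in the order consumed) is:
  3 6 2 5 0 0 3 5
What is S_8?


13

t=0: S=-1, d=3, jump=0, S_1=-1
t=1: S=-1, d=6, jump=2, S_2=1
t=2: S=1, d=2, jump=0, S_3=1
t=3: S=1, d=5, jump=3, S_4=4
t=4: S=4, d=0, jump=3, S_5=7
t=5: S=7, d=0, jump=3, S_6=10
t=6: S=10, d=3, jump=0, S_7=10
t=7: S=10, d=5, jump=3, S_8=13


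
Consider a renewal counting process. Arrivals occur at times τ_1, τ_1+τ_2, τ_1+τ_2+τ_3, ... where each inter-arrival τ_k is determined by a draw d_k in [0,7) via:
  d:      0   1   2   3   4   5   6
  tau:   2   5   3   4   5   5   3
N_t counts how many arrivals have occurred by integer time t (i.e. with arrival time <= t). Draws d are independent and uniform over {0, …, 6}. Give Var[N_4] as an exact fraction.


678/2401

Inter-arrival values over d=0..6: [2, 5, 3, 4, 5, 5, 3]
Each d has probability 1/7, so the pmf of τ is: f(2) = 1/7, f(3) = 2/7, f(4) = 1/7, f(5) = 3/7
Let p_n(j) = P(N_n = j), with p_0 = [1]. Condition on τ_1: p_n(0) = P(τ > n), and for j >= 1, p_n(j) = Σ_{k<=n} f(k)·p_{n−k}(j−1)
p_1 = [1]  (j = 0)
p_2 = [6/7, 1/7]  (j = 0..1)
p_3 = [4/7, 3/7]  (j = 0..1)
p_4 = [3/7, 27/49, 1/49]  (j = 0..2)
E[N_4] = Σ j·p_4(j) = 29/49;  E[N_4²] = Σ j²·p_4(j) = 31/49
Var[N_4] = 31/49 − (29/49)² = 678/2401


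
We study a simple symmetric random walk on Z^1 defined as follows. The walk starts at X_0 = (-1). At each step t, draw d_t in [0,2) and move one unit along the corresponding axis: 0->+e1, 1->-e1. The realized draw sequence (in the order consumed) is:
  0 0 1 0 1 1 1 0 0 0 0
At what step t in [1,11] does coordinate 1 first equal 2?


11

t=0: X=(-1), d=0 → +e1, X_1=(0)
t=1: X=(0), d=0 → +e1, X_2=(1)
t=2: X=(1), d=1 → -e1, X_3=(0)
t=3: X=(0), d=0 → +e1, X_4=(1)
t=4: X=(1), d=1 → -e1, X_5=(0)
t=5: X=(0), d=1 → -e1, X_6=(-1)
t=6: X=(-1), d=1 → -e1, X_7=(-2)
t=7: X=(-2), d=0 → +e1, X_8=(-1)
t=8: X=(-1), d=0 → +e1, X_9=(0)
t=9: X=(0), d=0 → +e1, X_10=(1)
t=10: X=(1), d=0 → +e1, X_11=(2)
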